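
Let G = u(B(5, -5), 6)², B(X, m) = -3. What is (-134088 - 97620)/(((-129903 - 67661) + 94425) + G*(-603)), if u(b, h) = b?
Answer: 115854/54283 ≈ 2.1343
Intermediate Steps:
G = 9 (G = (-3)² = 9)
(-134088 - 97620)/(((-129903 - 67661) + 94425) + G*(-603)) = (-134088 - 97620)/(((-129903 - 67661) + 94425) + 9*(-603)) = -231708/((-197564 + 94425) - 5427) = -231708/(-103139 - 5427) = -231708/(-108566) = -231708*(-1/108566) = 115854/54283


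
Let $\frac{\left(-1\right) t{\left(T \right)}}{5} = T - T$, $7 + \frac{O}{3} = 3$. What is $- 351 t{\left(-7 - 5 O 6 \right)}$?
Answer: $0$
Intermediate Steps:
$O = -12$ ($O = -21 + 3 \cdot 3 = -21 + 9 = -12$)
$t{\left(T \right)} = 0$ ($t{\left(T \right)} = - 5 \left(T - T\right) = \left(-5\right) 0 = 0$)
$- 351 t{\left(-7 - 5 O 6 \right)} = \left(-351\right) 0 = 0$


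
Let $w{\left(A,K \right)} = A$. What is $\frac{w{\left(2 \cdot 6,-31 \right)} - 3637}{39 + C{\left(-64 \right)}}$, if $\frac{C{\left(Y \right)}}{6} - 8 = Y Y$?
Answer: $- \frac{3625}{24663} \approx -0.14698$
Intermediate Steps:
$C{\left(Y \right)} = 48 + 6 Y^{2}$ ($C{\left(Y \right)} = 48 + 6 Y Y = 48 + 6 Y^{2}$)
$\frac{w{\left(2 \cdot 6,-31 \right)} - 3637}{39 + C{\left(-64 \right)}} = \frac{2 \cdot 6 - 3637}{39 + \left(48 + 6 \left(-64\right)^{2}\right)} = \frac{12 - 3637}{39 + \left(48 + 6 \cdot 4096\right)} = - \frac{3625}{39 + \left(48 + 24576\right)} = - \frac{3625}{39 + 24624} = - \frac{3625}{24663}$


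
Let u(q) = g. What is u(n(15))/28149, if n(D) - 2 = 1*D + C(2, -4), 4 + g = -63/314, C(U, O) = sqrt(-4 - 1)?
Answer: -1319/8838786 ≈ -0.00014923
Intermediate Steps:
C(U, O) = I*sqrt(5) (C(U, O) = sqrt(-5) = I*sqrt(5))
g = -1319/314 (g = -4 - 63/314 = -1319/314 ≈ -4.2006)
n(D) = 2 + D + I*sqrt(5) (n(D) = 2 + (1*D + I*sqrt(5)) = 2 + (D + I*sqrt(5)) = 2 + D + I*sqrt(5))
u(q) = -1319/314
u(n(15))/28149 = -1319/314/28149 = -1319/314*1/28149 = -1319/8838786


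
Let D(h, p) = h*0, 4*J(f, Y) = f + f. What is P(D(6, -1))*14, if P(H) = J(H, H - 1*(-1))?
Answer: 0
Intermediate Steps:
J(f, Y) = f/2 (J(f, Y) = (f + f)/4 = (2*f)/4 = f/2)
D(h, p) = 0
P(H) = H/2
P(D(6, -1))*14 = ((1/2)*0)*14 = 0*14 = 0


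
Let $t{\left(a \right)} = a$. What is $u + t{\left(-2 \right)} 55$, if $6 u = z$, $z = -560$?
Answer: $- \frac{610}{3} \approx -203.33$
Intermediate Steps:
$u = - \frac{280}{3}$ ($u = \frac{1}{6} \left(-560\right) = - \frac{280}{3} \approx -93.333$)
$u + t{\left(-2 \right)} 55 = - \frac{280}{3} - 110 = - \frac{610}{3}$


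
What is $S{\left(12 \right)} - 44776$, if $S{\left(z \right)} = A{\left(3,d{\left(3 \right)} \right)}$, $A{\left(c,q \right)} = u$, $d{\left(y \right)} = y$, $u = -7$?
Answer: $-44783$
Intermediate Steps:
$A{\left(c,q \right)} = -7$
$S{\left(z \right)} = -7$
$S{\left(12 \right)} - 44776 = -7 - 44776 = -44783$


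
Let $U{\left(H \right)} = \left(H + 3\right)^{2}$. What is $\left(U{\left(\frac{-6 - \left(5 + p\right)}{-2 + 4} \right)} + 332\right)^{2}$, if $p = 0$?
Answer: $\frac{1830609}{16} \approx 1.1441 \cdot 10^{5}$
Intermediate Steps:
$U{\left(H \right)} = \left(3 + H\right)^{2}$
$\left(U{\left(\frac{-6 - \left(5 + p\right)}{-2 + 4} \right)} + 332\right)^{2} = \left(\left(3 + \frac{-6 - 5}{-2 + 4}\right)^{2} + 332\right)^{2} = \left(\left(3 + \frac{-6 + \left(-5 + 0\right)}{2}\right)^{2} + 332\right)^{2} = \left(\left(3 + \left(-6 - 5\right) \frac{1}{2}\right)^{2} + 332\right)^{2} = \left(\left(3 - \frac{11}{2}\right)^{2} + 332\right)^{2} = \left(\left(- \frac{5}{2}\right)^{2} + 332\right)^{2} = \left(\frac{25}{4} + 332\right)^{2} = \left(\frac{1353}{4}\right)^{2} = \frac{1830609}{16}$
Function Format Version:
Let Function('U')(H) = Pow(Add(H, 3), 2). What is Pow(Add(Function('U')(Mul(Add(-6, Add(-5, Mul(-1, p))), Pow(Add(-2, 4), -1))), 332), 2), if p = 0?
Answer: Rational(1830609, 16) ≈ 1.1441e+5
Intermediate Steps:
Function('U')(H) = Pow(Add(3, H), 2)
Pow(Add(Function('U')(Mul(Add(-6, Add(-5, Mul(-1, p))), Pow(Add(-2, 4), -1))), 332), 2) = Pow(Add(Pow(Add(3, Mul(Add(-6, Add(-5, Mul(-1, 0))), Pow(Add(-2, 4), -1))), 2), 332), 2) = Pow(Add(Pow(Add(3, Mul(Add(-6, Add(-5, 0)), Pow(2, -1))), 2), 332), 2) = Pow(Add(Pow(Add(3, Mul(Add(-6, -5), Rational(1, 2))), 2), 332), 2) = Pow(Add(Pow(Add(3, Mul(-11, Rational(1, 2))), 2), 332), 2) = Pow(Add(Pow(Add(3, Rational(-11, 2)), 2), 332), 2) = Pow(Add(Pow(Rational(-5, 2), 2), 332), 2) = Pow(Add(Rational(25, 4), 332), 2) = Pow(Rational(1353, 4), 2) = Rational(1830609, 16)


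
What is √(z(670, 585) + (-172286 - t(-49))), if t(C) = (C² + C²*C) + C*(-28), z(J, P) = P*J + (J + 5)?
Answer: 3*√37135 ≈ 578.11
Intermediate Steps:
z(J, P) = 5 + J + J*P (z(J, P) = J*P + (5 + J) = 5 + J + J*P)
t(C) = C² + C³ - 28*C (t(C) = (C² + C³) - 28*C = C² + C³ - 28*C)
√(z(670, 585) + (-172286 - t(-49))) = √((5 + 670 + 670*585) + (-172286 - (-49)*(-28 - 49 + (-49)²))) = √((5 + 670 + 391950) + (-172286 - (-49)*(-28 - 49 + 2401))) = √(392625 + (-172286 - (-49)*2324)) = √(392625 + (-172286 - 1*(-113876))) = √(392625 + (-172286 + 113876)) = √(392625 - 58410) = √334215 = 3*√37135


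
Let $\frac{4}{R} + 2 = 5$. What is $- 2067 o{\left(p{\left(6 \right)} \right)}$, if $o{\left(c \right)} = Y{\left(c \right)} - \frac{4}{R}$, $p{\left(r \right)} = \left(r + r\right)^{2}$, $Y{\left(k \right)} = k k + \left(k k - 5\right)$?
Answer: $-85706088$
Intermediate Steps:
$R = \frac{4}{3}$ ($R = \frac{4}{-2 + 5} = \frac{4}{3} \approx 1.3333$)
$Y{\left(k \right)} = -5 + 2 k^{2}$ ($Y{\left(k \right)} = k^{2} + \left(k^{2} - 5\right) = k^{2} + \left(-5 + k^{2}\right) = -5 + 2 k^{2}$)
$p{\left(r \right)} = 4 r^{2}$ ($p{\left(r \right)} = \left(2 r\right)^{2} = 4 r^{2}$)
$o{\left(c \right)} = -8 + 2 c^{2}$ ($o{\left(c \right)} = \left(-5 + 2 c^{2}\right) - \frac{4}{\frac{4}{3}} = \left(-5 + 2 c^{2}\right) - 3 = -8 + 2 c^{2}$)
$- 2067 o{\left(p{\left(6 \right)} \right)} = - 2067 \left(-8 + 2 \left(4 \cdot 6^{2}\right)^{2}\right) = - 2067 \left(-8 + 2 \left(4 \cdot 36\right)^{2}\right) = - 2067 \left(-8 + 2 \cdot 144^{2}\right) = - 2067 \left(-8 + 2 \cdot 20736\right) = - 2067 \left(-8 + 41472\right) = \left(-2067\right) 41464 = -85706088$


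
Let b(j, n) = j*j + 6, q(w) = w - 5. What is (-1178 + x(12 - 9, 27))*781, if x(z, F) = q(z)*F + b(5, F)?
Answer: -937981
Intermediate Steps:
q(w) = -5 + w
b(j, n) = 6 + j² (b(j, n) = j² + 6 = 6 + j²)
x(z, F) = 31 + F*(-5 + z) (x(z, F) = (-5 + z)*F + (6 + 5²) = F*(-5 + z) + (6 + 25) = F*(-5 + z) + 31 = 31 + F*(-5 + z))
(-1178 + x(12 - 9, 27))*781 = (-1178 + (31 + 27*(-5 + (12 - 9))))*781 = (-1178 + (31 + 27*(-5 + 3)))*781 = (-1178 + (31 + 27*(-2)))*781 = (-1178 + (31 - 54))*781 = (-1178 - 23)*781 = -1201*781 = -937981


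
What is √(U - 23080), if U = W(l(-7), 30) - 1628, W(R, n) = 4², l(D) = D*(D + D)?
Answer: 2*I*√6173 ≈ 157.14*I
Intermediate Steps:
l(D) = 2*D² (l(D) = D*(2*D) = 2*D²)
W(R, n) = 16
U = -1612 (U = 16 - 1628 = -1612)
√(U - 23080) = √(-1612 - 23080) = √(-24692) = 2*I*√6173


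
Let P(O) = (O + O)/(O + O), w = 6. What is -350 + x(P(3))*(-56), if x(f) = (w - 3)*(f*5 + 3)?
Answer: -1694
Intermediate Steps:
P(O) = 1 (P(O) = (2*O)/((2*O)) = (2*O)*(1/(2*O)) = 1)
x(f) = 9 + 15*f (x(f) = (6 - 3)*(f*5 + 3) = 3*(5*f + 3) = 3*(3 + 5*f) = 9 + 15*f)
-350 + x(P(3))*(-56) = -350 + (9 + 15*1)*(-56) = -350 + (9 + 15)*(-56) = -350 + 24*(-56) = -350 - 1344 = -1694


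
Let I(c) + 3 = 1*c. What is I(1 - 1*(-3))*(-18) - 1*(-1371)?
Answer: 1353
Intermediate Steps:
I(c) = -3 + c (I(c) = -3 + 1*c = -3 + c)
I(1 - 1*(-3))*(-18) - 1*(-1371) = (-3 + (1 - 1*(-3)))*(-18) - 1*(-1371) = (-3 + (1 + 3))*(-18) + 1371 = (-3 + 4)*(-18) + 1371 = 1*(-18) + 1371 = -18 + 1371 = 1353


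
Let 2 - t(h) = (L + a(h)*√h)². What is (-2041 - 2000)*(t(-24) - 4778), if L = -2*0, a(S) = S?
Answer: -36562968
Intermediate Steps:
L = 0
t(h) = 2 - h³ (t(h) = 2 - (0 + h*√h)² = 2 - (0 + h^(3/2))² = 2 - (h^(3/2))² = 2 - h³)
(-2041 - 2000)*(t(-24) - 4778) = (-2041 - 2000)*((2 - 1*(-24)³) - 4778) = -4041*((2 - 1*(-13824)) - 4778) = -4041*((2 + 13824) - 4778) = -4041*(13826 - 4778) = -4041*9048 = -36562968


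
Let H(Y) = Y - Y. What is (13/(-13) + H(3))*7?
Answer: -7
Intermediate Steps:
H(Y) = 0
(13/(-13) + H(3))*7 = (13/(-13) + 0)*7 = (13*(-1/13) + 0)*7 = (-1 + 0)*7 = -1*7 = -7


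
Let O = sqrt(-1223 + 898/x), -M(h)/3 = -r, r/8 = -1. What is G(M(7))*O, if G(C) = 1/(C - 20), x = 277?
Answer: -I*sqrt(93590821)/12188 ≈ -0.79375*I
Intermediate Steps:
r = -8 (r = 8*(-1) = -8)
M(h) = -24 (M(h) = -(-3)*(-8) = -3*8 = -24)
G(C) = 1/(-20 + C)
O = I*sqrt(93590821)/277 (O = sqrt(-1223 + 898/277) = sqrt(-337873/277) = I*sqrt(93590821)/277 ≈ 34.925*I)
G(M(7))*O = (I*sqrt(93590821)/277)/(-20 - 24) = (I*sqrt(93590821)/277)/(-44) = -I*sqrt(93590821)/12188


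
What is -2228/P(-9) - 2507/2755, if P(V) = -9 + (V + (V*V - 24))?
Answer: -6235913/107445 ≈ -58.038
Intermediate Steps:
P(V) = -33 + V + V² (P(V) = -9 + (V + (V² - 24)) = -9 + (V + (-24 + V²)) = -9 + (-24 + V + V²) = -33 + V + V²)
-2228/P(-9) - 2507/2755 = -2228/(-33 - 9 + (-9)²) - 2507/2755 = -2228/(-33 - 9 + 81) - 2507*1/2755 = -2228/39 - 2507/2755 = -6235913/107445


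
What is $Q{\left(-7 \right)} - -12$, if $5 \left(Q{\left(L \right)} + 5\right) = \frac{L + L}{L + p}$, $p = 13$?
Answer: $\frac{98}{15} \approx 6.5333$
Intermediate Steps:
$Q{\left(L \right)} = -5 + \frac{2 L}{5 \left(13 + L\right)}$ ($Q{\left(L \right)} = -5 + \frac{\left(L + L\right) \frac{1}{L + 13}}{5} = -5 + \frac{2 L \frac{1}{13 + L}}{5} = -5 + \frac{2 L}{5 \left(13 + L\right)}$)
$Q{\left(-7 \right)} - -12 = \frac{-325 - -161}{5 \left(13 - 7\right)} - -12 = \frac{-325 + 161}{5 \cdot 6} + 12 = \frac{1}{5} \cdot \frac{1}{6} \left(-164\right) + 12 = - \frac{82}{15} + 12 = \frac{98}{15}$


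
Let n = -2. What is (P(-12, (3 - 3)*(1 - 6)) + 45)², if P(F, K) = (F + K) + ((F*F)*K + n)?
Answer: 961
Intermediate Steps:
P(F, K) = -2 + F + K + K*F² (P(F, K) = (F + K) + ((F*F)*K - 2) = (F + K) + (F²*K - 2) = (F + K) + (K*F² - 2) = (F + K) + (-2 + K*F²) = -2 + F + K + K*F²)
(P(-12, (3 - 3)*(1 - 6)) + 45)² = ((-2 - 12 + (3 - 3)*(1 - 6) + ((3 - 3)*(1 - 6))*(-12)²) + 45)² = ((-2 - 12 + 0*(-5) + (0*(-5))*144) + 45)² = ((-2 - 12 + 0 + 0*144) + 45)² = ((-2 - 12 + 0 + 0) + 45)² = (-14 + 45)² = 31² = 961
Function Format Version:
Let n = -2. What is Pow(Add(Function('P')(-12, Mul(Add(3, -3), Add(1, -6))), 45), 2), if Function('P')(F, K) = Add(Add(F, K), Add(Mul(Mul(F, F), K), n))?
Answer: 961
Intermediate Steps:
Function('P')(F, K) = Add(-2, F, K, Mul(K, Pow(F, 2))) (Function('P')(F, K) = Add(Add(F, K), Add(Mul(Mul(F, F), K), -2)) = Add(Add(F, K), Add(Mul(Pow(F, 2), K), -2)) = Add(Add(F, K), Add(Mul(K, Pow(F, 2)), -2)) = Add(Add(F, K), Add(-2, Mul(K, Pow(F, 2)))) = Add(-2, F, K, Mul(K, Pow(F, 2))))
Pow(Add(Function('P')(-12, Mul(Add(3, -3), Add(1, -6))), 45), 2) = Pow(Add(Add(-2, -12, Mul(Add(3, -3), Add(1, -6)), Mul(Mul(Add(3, -3), Add(1, -6)), Pow(-12, 2))), 45), 2) = Pow(Add(Add(-2, -12, Mul(0, -5), Mul(Mul(0, -5), 144)), 45), 2) = Pow(Add(Add(-2, -12, 0, Mul(0, 144)), 45), 2) = Pow(Add(Add(-2, -12, 0, 0), 45), 2) = Pow(Add(-14, 45), 2) = Pow(31, 2) = 961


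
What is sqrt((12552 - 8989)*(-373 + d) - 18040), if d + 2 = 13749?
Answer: sqrt(47633522) ≈ 6901.7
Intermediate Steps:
d = 13747 (d = -2 + 13749 = 13747)
sqrt((12552 - 8989)*(-373 + d) - 18040) = sqrt((12552 - 8989)*(-373 + 13747) - 18040) = sqrt(3563*13374 - 18040) = sqrt(47651562 - 18040) = sqrt(47633522)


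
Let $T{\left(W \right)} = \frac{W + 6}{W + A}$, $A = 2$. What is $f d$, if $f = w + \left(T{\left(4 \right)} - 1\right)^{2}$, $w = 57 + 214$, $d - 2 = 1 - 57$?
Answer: $-14658$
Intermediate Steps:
$T{\left(W \right)} = \frac{6 + W}{2 + W}$ ($T{\left(W \right)} = \frac{W + 6}{W + 2} = \frac{6 + W}{2 + W}$)
$d = -54$ ($d = 2 + \left(1 - 57\right) = 2 - 56 = -54$)
$w = 271$
$f = \frac{2443}{9}$ ($f = 271 + \left(\frac{6 + 4}{2 + 4} - 1\right)^{2} = 271 + \left(\frac{1}{6} \cdot 10 - 1\right)^{2} = 271 + \left(\frac{5}{3} - 1\right)^{2} = 271 + \left(\frac{2}{3}\right)^{2} = 271 + \frac{4}{9} = \frac{2443}{9} \approx 271.44$)
$f d = \frac{2443}{9} \left(-54\right) = -14658$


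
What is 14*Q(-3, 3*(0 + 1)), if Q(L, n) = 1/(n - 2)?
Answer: 14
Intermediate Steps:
Q(L, n) = 1/(-2 + n)
14*Q(-3, 3*(0 + 1)) = 14/(-2 + 3*(0 + 1)) = 14/(-2 + 3*1) = 14/(-2 + 3) = 14/1 = 14*1 = 14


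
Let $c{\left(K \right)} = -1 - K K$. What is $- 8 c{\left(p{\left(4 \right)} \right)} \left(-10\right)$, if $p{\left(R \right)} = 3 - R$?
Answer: $-160$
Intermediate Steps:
$c{\left(K \right)} = -1 - K^{2}$
$- 8 c{\left(p{\left(4 \right)} \right)} \left(-10\right) = - 8 \left(-1 - \left(3 - 4\right)^{2}\right) \left(-10\right) = - 8 \left(-1 - \left(-1\right)^{2}\right) \left(-10\right) = - 8 \left(-1 - 1\right) \left(-10\right) = \left(-8\right) \left(-2\right) \left(-10\right) = 16 \left(-10\right) = -160$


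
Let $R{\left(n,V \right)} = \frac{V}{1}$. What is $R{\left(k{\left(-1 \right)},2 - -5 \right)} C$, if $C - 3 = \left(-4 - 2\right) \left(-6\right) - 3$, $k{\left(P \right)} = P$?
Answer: $252$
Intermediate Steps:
$R{\left(n,V \right)} = V$ ($R{\left(n,V \right)} = V 1 = V$)
$C = 36$ ($C = 3 - \left(3 - \left(-4 - 2\right) \left(-6\right)\right) = 3 - -33 = 3 + \left(36 - 3\right) = 3 + 33 = 36$)
$R{\left(k{\left(-1 \right)},2 - -5 \right)} C = \left(2 - -5\right) 36 = \left(2 + 5\right) 36 = 7 \cdot 36 = 252$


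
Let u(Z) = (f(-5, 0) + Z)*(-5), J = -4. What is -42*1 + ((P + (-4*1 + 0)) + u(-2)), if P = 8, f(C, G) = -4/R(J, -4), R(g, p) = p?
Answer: -33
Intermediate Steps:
f(C, G) = 1 (f(C, G) = -4/(-4) = -4*(-¼) = 1)
u(Z) = -5 - 5*Z (u(Z) = (1 + Z)*(-5) = -5 - 5*Z)
-42*1 + ((P + (-4*1 + 0)) + u(-2)) = -42*1 + ((8 + (-4*1 + 0)) + (-5 - 5*(-2))) = -42 + ((8 + (-4 + 0)) + (-5 + 10)) = -42 + ((8 - 4) + 5) = -42 + (4 + 5) = -42 + 9 = -33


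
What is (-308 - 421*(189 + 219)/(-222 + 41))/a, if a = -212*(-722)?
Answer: 29005/6926146 ≈ 0.0041878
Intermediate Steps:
a = 153064
(-308 - 421*(189 + 219)/(-222 + 41))/a = (-308 - 421*(189 + 219)/(-222 + 41))/153064 = (-308 - 171768/(-181))*(1/153064) = (-308 - 171768*(-1)/181)*(1/153064) = (-308 - 421*(-408/181))*(1/153064) = (-308 + 171768/181)*(1/153064) = (116020/181)*(1/153064) = 29005/6926146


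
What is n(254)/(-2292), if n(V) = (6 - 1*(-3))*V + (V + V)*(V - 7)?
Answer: -63881/1146 ≈ -55.743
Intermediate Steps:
n(V) = 9*V + 2*V*(-7 + V) (n(V) = (6 + 3)*V + (2*V)*(-7 + V) = 9*V + 2*V*(-7 + V))
n(254)/(-2292) = (254*(-5 + 2*254))/(-2292) = (254*(-5 + 508))*(-1/2292) = (254*503)*(-1/2292) = 127762*(-1/2292) = -63881/1146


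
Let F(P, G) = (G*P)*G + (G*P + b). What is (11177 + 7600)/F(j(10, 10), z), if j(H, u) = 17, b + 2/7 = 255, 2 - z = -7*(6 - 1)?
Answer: 131439/169097 ≈ 0.77730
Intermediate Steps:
z = 37 (z = 2 - (-7)*(6 - 1) = 2 - (-7)*5 = 2 - 1*(-35) = 2 + 35 = 37)
b = 1783/7 (b = -2/7 + 255 = 1783/7 ≈ 254.71)
F(P, G) = 1783/7 + G*P + P*G**2 (F(P, G) = (G*P)*G + (G*P + 1783/7) = P*G**2 + (1783/7 + G*P) = 1783/7 + G*P + P*G**2)
(11177 + 7600)/F(j(10, 10), z) = (11177 + 7600)/(1783/7 + 37*17 + 17*37**2) = 18777/(1783/7 + 629 + 17*1369) = 18777/(1783/7 + 629 + 23273) = 18777/(169097/7) = 18777*(7/169097) = 131439/169097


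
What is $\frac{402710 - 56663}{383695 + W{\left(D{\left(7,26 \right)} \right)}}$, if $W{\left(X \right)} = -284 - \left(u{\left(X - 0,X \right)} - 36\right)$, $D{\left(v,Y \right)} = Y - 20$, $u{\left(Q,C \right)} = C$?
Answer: $\frac{346047}{383441} \approx 0.90248$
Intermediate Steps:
$D{\left(v,Y \right)} = -20 + Y$
$W{\left(X \right)} = -248 - X$ ($W{\left(X \right)} = -284 - \left(X - 36\right) = -284 - \left(-36 + X\right) = -248 - X$)
$\frac{402710 - 56663}{383695 + W{\left(D{\left(7,26 \right)} \right)}} = \frac{402710 - 56663}{383695 - 254} = \frac{346047}{383695 - 254} = \frac{346047}{383441}$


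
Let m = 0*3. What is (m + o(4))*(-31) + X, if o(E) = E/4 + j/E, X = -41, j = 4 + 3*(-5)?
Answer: 53/4 ≈ 13.250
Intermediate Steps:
j = -11 (j = 4 - 15 = -11)
o(E) = -11/E + E/4 (o(E) = E/4 - 11/E = -11/E + E/4)
m = 0
(m + o(4))*(-31) + X = (0 + (-11/4 + (1/4)*4))*(-31) - 41 = (0 + (-11*1/4 + 1))*(-31) - 41 = (0 + (-11/4 + 1))*(-31) - 41 = (0 - 7/4)*(-31) - 41 = -7/4*(-31) - 41 = 217/4 - 41 = 53/4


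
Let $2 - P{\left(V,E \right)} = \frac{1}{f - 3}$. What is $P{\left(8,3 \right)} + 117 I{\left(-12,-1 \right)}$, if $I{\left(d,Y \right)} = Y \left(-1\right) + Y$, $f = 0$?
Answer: $\frac{7}{3} \approx 2.3333$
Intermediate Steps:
$I{\left(d,Y \right)} = 0$ ($I{\left(d,Y \right)} = - Y + Y = 0$)
$P{\left(V,E \right)} = \frac{7}{3}$ ($P{\left(V,E \right)} = 2 - \frac{1}{0 - 3} = 2 - \frac{1}{-3} = 2 - - \frac{1}{3} = 2 + \frac{1}{3} = \frac{7}{3}$)
$P{\left(8,3 \right)} + 117 I{\left(-12,-1 \right)} = \frac{7}{3} + 117 \cdot 0 = \frac{7}{3} + 0 = \frac{7}{3}$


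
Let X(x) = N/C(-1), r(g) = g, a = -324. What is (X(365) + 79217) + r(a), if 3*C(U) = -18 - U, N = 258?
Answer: 1340407/17 ≈ 78848.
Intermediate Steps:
C(U) = -6 - U/3 (C(U) = (-18 - U)/3 = -6 - U/3)
X(x) = -774/17 (X(x) = 258/(-6 - ⅓*(-1)) = 258/(-6 + ⅓) = 258/(-17/3) = 258*(-3/17) = -774/17)
(X(365) + 79217) + r(a) = (-774/17 + 79217) - 324 = 1345915/17 - 324 = 1340407/17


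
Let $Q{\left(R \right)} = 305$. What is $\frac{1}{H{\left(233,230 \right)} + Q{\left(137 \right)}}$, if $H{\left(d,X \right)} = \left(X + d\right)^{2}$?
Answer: $\frac{1}{214674} \approx 4.6582 \cdot 10^{-6}$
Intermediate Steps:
$\frac{1}{H{\left(233,230 \right)} + Q{\left(137 \right)}} = \frac{1}{\left(230 + 233\right)^{2} + 305} = \frac{1}{463^{2} + 305} = \frac{1}{214369 + 305} = \frac{1}{214674}$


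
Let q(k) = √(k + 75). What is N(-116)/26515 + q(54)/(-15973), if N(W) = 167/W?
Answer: -167/3075740 - √129/15973 ≈ -0.00076536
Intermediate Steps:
q(k) = √(75 + k)
N(-116)/26515 + q(54)/(-15973) = (167/(-116))/26515 + √(75 + 54)/(-15973) = (167*(-1/116))*(1/26515) + √129*(-1/15973) = -167/116*1/26515 - √129/15973 = -167/3075740 - √129/15973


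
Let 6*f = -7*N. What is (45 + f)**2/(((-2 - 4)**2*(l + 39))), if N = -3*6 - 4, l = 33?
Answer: 2809/1458 ≈ 1.9266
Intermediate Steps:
N = -22 (N = -18 - 4 = -22)
f = 77/3 (f = (-7*(-22))/6 = (1/6)*154 = 77/3 ≈ 25.667)
(45 + f)**2/(((-2 - 4)**2*(l + 39))) = (45 + 77/3)**2/(((-2 - 4)**2*(33 + 39))) = (212/3)**2/(((-6)**2*72)) = 44944/(9*((36*72))) = (44944/9)/2592 = (44944/9)*(1/2592) = 2809/1458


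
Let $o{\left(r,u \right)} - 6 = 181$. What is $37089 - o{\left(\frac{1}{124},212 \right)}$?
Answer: $36902$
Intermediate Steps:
$o{\left(r,u \right)} = 187$ ($o{\left(r,u \right)} = 6 + 181 = 187$)
$37089 - o{\left(\frac{1}{124},212 \right)} = 37089 - 187 = 36902$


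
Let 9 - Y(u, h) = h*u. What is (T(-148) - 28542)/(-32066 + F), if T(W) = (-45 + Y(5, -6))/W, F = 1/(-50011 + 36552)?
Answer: 1895121413/2129109722 ≈ 0.89010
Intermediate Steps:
Y(u, h) = 9 - h*u
F = -1/13459 (F = 1/(-13459) = -1/13459 ≈ -7.4300e-5)
T(W) = -6/W (T(W) = (-45 + (9 - 1*(-6)*5))/W = (-45 + (9 + 30))/W = (-45 + 39)/W = -6/W)
(T(-148) - 28542)/(-32066 + F) = (-6/(-148) - 28542)/(-32066 - 1/13459) = (-6*(-1/148) - 28542)/(-431576295/13459) = (3/74 - 28542)*(-13459/431576295) = -2112105/74*(-13459/431576295) = 1895121413/2129109722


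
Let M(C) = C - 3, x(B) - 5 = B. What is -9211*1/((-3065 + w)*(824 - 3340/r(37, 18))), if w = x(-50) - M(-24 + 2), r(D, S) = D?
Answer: 340807/83751580 ≈ 0.0040693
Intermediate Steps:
x(B) = 5 + B
M(C) = -3 + C
w = -20 (w = (5 - 50) - (-3 + (-24 + 2)) = -45 - (-3 - 22) = -45 - 1*(-25) = -45 + 25 = -20)
-9211*1/((-3065 + w)*(824 - 3340/r(37, 18))) = -9211*1/((-3065 - 20)*(824 - 3340/37)) = -9211*(-1/(3085*(824 - 3340*1/37))) = -9211*(-1/(3085*(824 - 3340/37))) = -9211/((27148/37)*(-3085)) = -9211/(-83751580/37) = -9211*(-37/83751580) = 340807/83751580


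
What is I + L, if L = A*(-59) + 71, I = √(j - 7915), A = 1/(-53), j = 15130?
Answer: 3822/53 + √7215 ≈ 157.05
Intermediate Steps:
A = -1/53 ≈ -0.018868
I = √7215 (I = √(15130 - 7915) = √7215 ≈ 84.941)
L = 3822/53 (L = -1/53*(-59) + 71 = 59/53 + 71 = 3822/53 ≈ 72.113)
I + L = √7215 + 3822/53 = 3822/53 + √7215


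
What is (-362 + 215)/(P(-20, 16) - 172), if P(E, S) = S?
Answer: 49/52 ≈ 0.94231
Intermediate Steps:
(-362 + 215)/(P(-20, 16) - 172) = (-362 + 215)/(16 - 172) = -147/(-156) = -147*(-1/156) = 49/52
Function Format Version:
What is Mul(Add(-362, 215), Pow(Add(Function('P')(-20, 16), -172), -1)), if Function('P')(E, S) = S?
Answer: Rational(49, 52) ≈ 0.94231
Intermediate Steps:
Mul(Add(-362, 215), Pow(Add(Function('P')(-20, 16), -172), -1)) = Mul(Add(-362, 215), Pow(Add(16, -172), -1)) = Mul(-147, Pow(-156, -1)) = Mul(-147, Rational(-1, 156)) = Rational(49, 52)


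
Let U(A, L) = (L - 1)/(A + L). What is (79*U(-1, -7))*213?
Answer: 16827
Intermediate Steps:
U(A, L) = (-1 + L)/(A + L)
(79*U(-1, -7))*213 = (79*((-1 - 7)/(-1 - 7)))*213 = (79*(-8/(-8)))*213 = (79*(-⅛*(-8)))*213 = (79*1)*213 = 79*213 = 16827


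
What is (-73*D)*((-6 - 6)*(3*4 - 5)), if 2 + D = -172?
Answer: -1066968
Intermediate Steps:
D = -174 (D = -2 - 172 = -174)
(-73*D)*((-6 - 6)*(3*4 - 5)) = (-73*(-174))*((-6 - 6)*(3*4 - 5)) = 12702*(-12*(12 - 5)) = 12702*(-12*7) = 12702*(-84) = -1066968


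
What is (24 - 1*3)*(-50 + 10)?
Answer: -840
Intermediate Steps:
(24 - 1*3)*(-50 + 10) = (24 - 3)*(-40) = 21*(-40) = -840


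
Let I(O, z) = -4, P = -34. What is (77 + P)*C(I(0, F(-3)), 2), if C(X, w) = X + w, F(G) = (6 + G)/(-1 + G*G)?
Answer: -86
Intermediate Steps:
F(G) = (6 + G)/(-1 + G**2)
(77 + P)*C(I(0, F(-3)), 2) = (77 - 34)*(-4 + 2) = 43*(-2) = -86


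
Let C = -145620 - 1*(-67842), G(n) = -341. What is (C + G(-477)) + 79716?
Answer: 1597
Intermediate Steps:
C = -77778 (C = -145620 + 67842 = -77778)
(C + G(-477)) + 79716 = (-77778 - 341) + 79716 = -78119 + 79716 = 1597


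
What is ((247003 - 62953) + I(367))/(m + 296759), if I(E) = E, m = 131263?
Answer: 184417/428022 ≈ 0.43086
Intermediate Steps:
((247003 - 62953) + I(367))/(m + 296759) = ((247003 - 62953) + 367)/(131263 + 296759) = (184050 + 367)/428022 = 184417*(1/428022) = 184417/428022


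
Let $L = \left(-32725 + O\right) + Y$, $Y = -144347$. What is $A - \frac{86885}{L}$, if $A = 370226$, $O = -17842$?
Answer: $\frac{72162317449}{194914} \approx 3.7023 \cdot 10^{5}$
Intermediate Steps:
$L = -194914$ ($L = \left(-32725 - 17842\right) - 144347 = -50567 - 144347 = -194914$)
$A - \frac{86885}{L} = 370226 - \frac{86885}{-194914} = 370226 - 86885 \left(- \frac{1}{194914}\right) = 370226 - - \frac{86885}{194914} = 370226 + \frac{86885}{194914} = \frac{72162317449}{194914}$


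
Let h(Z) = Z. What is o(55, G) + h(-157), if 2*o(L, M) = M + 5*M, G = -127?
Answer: -538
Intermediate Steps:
o(L, M) = 3*M (o(L, M) = (M + 5*M)/2 = (6*M)/2 = 3*M)
o(55, G) + h(-157) = 3*(-127) - 157 = -381 - 157 = -538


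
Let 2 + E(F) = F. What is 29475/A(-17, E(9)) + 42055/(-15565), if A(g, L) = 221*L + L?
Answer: 26228327/1612534 ≈ 16.265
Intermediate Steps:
E(F) = -2 + F
A(g, L) = 222*L
29475/A(-17, E(9)) + 42055/(-15565) = 29475/((222*(-2 + 9))) + 42055/(-15565) = 29475/((222*7)) + 42055*(-1/15565) = 29475/1554 - 8411/3113 = 29475*(1/1554) - 8411/3113 = 9825/518 - 8411/3113 = 26228327/1612534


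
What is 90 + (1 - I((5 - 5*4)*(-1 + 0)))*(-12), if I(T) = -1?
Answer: 66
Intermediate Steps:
90 + (1 - I((5 - 5*4)*(-1 + 0)))*(-12) = 90 + (1 - 1*(-1))*(-12) = 90 + (1 + 1)*(-12) = 90 + 2*(-12) = 90 - 24 = 66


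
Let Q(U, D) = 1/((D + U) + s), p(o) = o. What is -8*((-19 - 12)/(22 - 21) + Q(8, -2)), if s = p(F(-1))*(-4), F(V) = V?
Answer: 1236/5 ≈ 247.20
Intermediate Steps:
s = 4 (s = -1*(-4) = 4)
Q(U, D) = 1/(4 + D + U) (Q(U, D) = 1/((D + U) + 4) = 1/(4 + D + U))
-8*((-19 - 12)/(22 - 21) + Q(8, -2)) = -8*((-19 - 12)/(22 - 21) + 1/(4 - 2 + 8)) = -8*(-31/1 + 1/10) = -8*(-31*1 + 1/10) = -8*(-31 + 1/10) = -8*(-309/10) = 1236/5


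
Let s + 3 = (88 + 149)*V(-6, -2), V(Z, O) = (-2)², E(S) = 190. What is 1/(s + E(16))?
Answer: 1/1135 ≈ 0.00088106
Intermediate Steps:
V(Z, O) = 4
s = 945 (s = -3 + (88 + 149)*4 = -3 + 237*4 = -3 + 948 = 945)
1/(s + E(16)) = 1/(945 + 190) = 1/1135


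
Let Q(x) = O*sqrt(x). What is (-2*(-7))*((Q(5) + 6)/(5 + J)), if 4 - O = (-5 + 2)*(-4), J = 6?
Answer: 84/11 - 112*sqrt(5)/11 ≈ -15.131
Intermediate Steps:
O = -8 (O = 4 - (-5 + 2)*(-4) = 4 - (-3)*(-4) = 4 - 1*12 = 4 - 12 = -8)
Q(x) = -8*sqrt(x)
(-2*(-7))*((Q(5) + 6)/(5 + J)) = (-2*(-7))*((-8*sqrt(5) + 6)/(5 + 6)) = 14*((6 - 8*sqrt(5))/11) = 14*((6 - 8*sqrt(5))*(1/11)) = 14*(6/11 - 8*sqrt(5)/11) = 84/11 - 112*sqrt(5)/11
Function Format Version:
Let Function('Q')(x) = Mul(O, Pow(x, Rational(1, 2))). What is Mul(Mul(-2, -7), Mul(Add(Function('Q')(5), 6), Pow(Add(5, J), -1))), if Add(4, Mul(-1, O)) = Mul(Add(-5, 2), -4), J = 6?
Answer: Add(Rational(84, 11), Mul(Rational(-112, 11), Pow(5, Rational(1, 2)))) ≈ -15.131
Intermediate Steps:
O = -8 (O = Add(4, Mul(-1, Mul(Add(-5, 2), -4))) = Add(4, Mul(-1, Mul(-3, -4))) = Add(4, Mul(-1, 12)) = Add(4, -12) = -8)
Function('Q')(x) = Mul(-8, Pow(x, Rational(1, 2)))
Mul(Mul(-2, -7), Mul(Add(Function('Q')(5), 6), Pow(Add(5, J), -1))) = Mul(Mul(-2, -7), Mul(Add(Mul(-8, Pow(5, Rational(1, 2))), 6), Pow(Add(5, 6), -1))) = Mul(14, Mul(Add(6, Mul(-8, Pow(5, Rational(1, 2)))), Pow(11, -1))) = Mul(14, Mul(Add(6, Mul(-8, Pow(5, Rational(1, 2)))), Rational(1, 11))) = Mul(14, Add(Rational(6, 11), Mul(Rational(-8, 11), Pow(5, Rational(1, 2))))) = Add(Rational(84, 11), Mul(Rational(-112, 11), Pow(5, Rational(1, 2))))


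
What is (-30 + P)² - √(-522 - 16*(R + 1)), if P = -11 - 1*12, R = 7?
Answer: 2809 - 5*I*√26 ≈ 2809.0 - 25.495*I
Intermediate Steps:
P = -23 (P = -11 - 12 = -23)
(-30 + P)² - √(-522 - 16*(R + 1)) = (-30 - 23)² - √(-522 - 16*(7 + 1)) = (-53)² - √(-522 - 16*8) = 2809 - √(-522 - 128) = 2809 - √(-650) = 2809 - 5*I*√26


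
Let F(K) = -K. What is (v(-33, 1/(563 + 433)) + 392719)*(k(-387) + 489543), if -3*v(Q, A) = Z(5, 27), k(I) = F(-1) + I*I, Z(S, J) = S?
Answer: 753207889576/3 ≈ 2.5107e+11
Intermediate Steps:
k(I) = 1 + I² (k(I) = -1*(-1) + I*I = 1 + I²)
v(Q, A) = -5/3 (v(Q, A) = -⅓*5 = -5/3)
(v(-33, 1/(563 + 433)) + 392719)*(k(-387) + 489543) = (-5/3 + 392719)*((1 + (-387)²) + 489543) = 1178152*((1 + 149769) + 489543)/3 = 1178152*(149770 + 489543)/3 = (1178152/3)*639313 = 753207889576/3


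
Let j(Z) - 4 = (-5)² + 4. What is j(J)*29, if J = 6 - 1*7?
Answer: 957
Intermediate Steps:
J = -1 (J = 6 - 7 = -1)
j(Z) = 33 (j(Z) = 4 + ((-5)² + 4) = 4 + (25 + 4) = 4 + 29 = 33)
j(J)*29 = 33*29 = 957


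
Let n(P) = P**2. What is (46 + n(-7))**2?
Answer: 9025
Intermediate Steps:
(46 + n(-7))**2 = (46 + (-7)**2)**2 = (46 + 49)**2 = 95**2 = 9025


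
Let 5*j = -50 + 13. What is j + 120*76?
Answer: 45563/5 ≈ 9112.6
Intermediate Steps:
j = -37/5 (j = (-50 + 13)/5 = (1/5)*(-37) = -37/5 ≈ -7.4000)
j + 120*76 = -37/5 + 120*76 = -37/5 + 9120 = 45563/5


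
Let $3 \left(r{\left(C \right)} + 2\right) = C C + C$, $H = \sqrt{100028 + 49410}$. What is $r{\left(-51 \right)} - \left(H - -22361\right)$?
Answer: $-21513 - \sqrt{149438} \approx -21900.0$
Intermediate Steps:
$H = \sqrt{149438} \approx 386.57$
$r{\left(C \right)} = -2 + \frac{C}{3} + \frac{C^{2}}{3}$ ($r{\left(C \right)} = -2 + \frac{C C + C}{3} = -2 + \frac{C^{2} + C}{3} = -2 + \frac{C + C^{2}}{3} = -2 + \left(\frac{C}{3} + \frac{C^{2}}{3}\right) = -2 + \frac{C}{3} + \frac{C^{2}}{3}$)
$r{\left(-51 \right)} - \left(H - -22361\right) = \left(-2 + \frac{1}{3} \left(-51\right) + \frac{\left(-51\right)^{2}}{3}\right) - \left(\sqrt{149438} - -22361\right) = \left(-2 - 17 + \frac{1}{3} \cdot 2601\right) - \left(\sqrt{149438} + 22361\right) = \left(-2 - 17 + 867\right) - \left(22361 + \sqrt{149438}\right) = 848 - \left(22361 + \sqrt{149438}\right) = -21513 - \sqrt{149438}$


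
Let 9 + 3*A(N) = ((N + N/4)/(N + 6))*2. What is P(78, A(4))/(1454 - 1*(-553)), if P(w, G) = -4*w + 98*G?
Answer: -1720/6021 ≈ -0.28567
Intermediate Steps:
A(N) = -3 + 5*N/(6*(6 + N)) (A(N) = -3 + (((N + N/4)/(N + 6))*2)/3 = -3 + (((N + N*(¼))/(6 + N))*2)/3 = -3 + (((N + N/4)/(6 + N))*2)/3 = -3 + (((5*N/4)/(6 + N))*2)/3 = -3 + ((5*N/(4*(6 + N)))*2)/3 = -3 + (5*N/(2*(6 + N)))/3 = -3 + 5*N/(6*(6 + N)))
P(78, A(4))/(1454 - 1*(-553)) = (-4*78 + 98*((-108 - 13*4)/(6*(6 + 4))))/(1454 - 1*(-553)) = (-312 + 98*((⅙)*(-108 - 52)/10))/(1454 + 553) = (-312 + 98*((⅙)*(⅒)*(-160)))/2007 = (-312 + 98*(-8/3))*(1/2007) = (-312 - 784/3)*(1/2007) = -1720/3*1/2007 = -1720/6021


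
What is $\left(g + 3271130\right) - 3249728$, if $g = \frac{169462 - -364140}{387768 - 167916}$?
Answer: $\frac{2352903053}{109926} \approx 21404.0$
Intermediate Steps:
$g = \frac{266801}{109926}$ ($g = \frac{169462 + 364140}{219852} = 533602 \cdot \frac{1}{219852} = \frac{266801}{109926} \approx 2.4271$)
$\left(g + 3271130\right) - 3249728 = \left(\frac{266801}{109926} + 3271130\right) - 3249728 = \frac{359582503181}{109926} - 3249728 = \frac{2352903053}{109926}$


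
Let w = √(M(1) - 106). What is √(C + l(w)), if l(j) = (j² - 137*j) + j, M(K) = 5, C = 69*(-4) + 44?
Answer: √(-333 - 136*I*√101) ≈ 23.171 - 29.494*I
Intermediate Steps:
C = -232 (C = -276 + 44 = -232)
w = I*√101 (w = √(5 - 106) = √(-101) = I*√101 ≈ 10.05*I)
l(j) = j² - 136*j
√(C + l(w)) = √(-232 + (I*√101)*(-136 + I*√101)) = √(-232 + I*√101*(-136 + I*√101))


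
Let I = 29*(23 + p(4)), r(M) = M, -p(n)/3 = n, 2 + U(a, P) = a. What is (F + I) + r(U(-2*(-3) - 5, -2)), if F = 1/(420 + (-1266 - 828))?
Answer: 532331/1674 ≈ 318.00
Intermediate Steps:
U(a, P) = -2 + a
p(n) = -3*n
F = -1/1674 (F = 1/(420 - 2094) = 1/(-1674) = -1/1674 ≈ -0.00059737)
I = 319 (I = 29*(23 - 3*4) = 29*(23 - 12) = 29*11 = 319)
(F + I) + r(U(-2*(-3) - 5, -2)) = (-1/1674 + 319) + (-2 + (-2*(-3) - 5)) = 534005/1674 + (-2 + (6 - 5)) = 534005/1674 + (-2 + 1) = 534005/1674 - 1 = 532331/1674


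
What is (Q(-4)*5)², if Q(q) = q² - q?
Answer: 10000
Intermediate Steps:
(Q(-4)*5)² = (-4*(-1 - 4)*5)² = (-4*(-5)*5)² = (20*5)² = 100² = 10000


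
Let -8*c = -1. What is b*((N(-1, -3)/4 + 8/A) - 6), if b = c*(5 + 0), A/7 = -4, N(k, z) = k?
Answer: -915/224 ≈ -4.0848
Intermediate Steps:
c = ⅛ (c = -⅛*(-1) = ⅛ ≈ 0.12500)
A = -28 (A = 7*(-4) = -28)
b = 5/8 (b = (5 + 0)/8 = (⅛)*5 = 5/8 ≈ 0.62500)
b*((N(-1, -3)/4 + 8/A) - 6) = 5*((-1/4 + 8/(-28)) - 6)/8 = 5*((-1*¼ + 8*(-1/28)) - 6)/8 = 5*((-¼ - 2/7) - 6)/8 = 5*(-15/28 - 6)/8 = (5/8)*(-183/28) = -915/224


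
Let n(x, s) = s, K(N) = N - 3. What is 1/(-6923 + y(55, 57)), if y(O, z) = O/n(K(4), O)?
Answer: -1/6922 ≈ -0.00014447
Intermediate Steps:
K(N) = -3 + N
y(O, z) = 1 (y(O, z) = O/O = 1)
1/(-6923 + y(55, 57)) = 1/(-6923 + 1) = 1/(-6922) = -1/6922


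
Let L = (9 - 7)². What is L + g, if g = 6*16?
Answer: 100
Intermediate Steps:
L = 4 (L = 2² = 4)
g = 96
L + g = 4 + 96 = 100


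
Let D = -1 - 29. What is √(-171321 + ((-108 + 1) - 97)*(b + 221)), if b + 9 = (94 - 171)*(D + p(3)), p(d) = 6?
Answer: 3*I*√65729 ≈ 769.13*I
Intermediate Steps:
D = -30
b = 1839 (b = -9 + (94 - 171)*(-30 + 6) = -9 - 77*(-24) = -9 + 1848 = 1839)
√(-171321 + ((-108 + 1) - 97)*(b + 221)) = √(-171321 + ((-108 + 1) - 97)*(1839 + 221)) = √(-171321 + (-107 - 97)*2060) = √(-171321 - 204*2060) = √(-171321 - 420240) = √(-591561) = 3*I*√65729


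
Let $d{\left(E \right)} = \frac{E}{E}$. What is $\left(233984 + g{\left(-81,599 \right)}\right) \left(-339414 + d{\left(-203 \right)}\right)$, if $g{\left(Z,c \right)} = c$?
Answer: $-79620519779$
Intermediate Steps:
$d{\left(E \right)} = 1$
$\left(233984 + g{\left(-81,599 \right)}\right) \left(-339414 + d{\left(-203 \right)}\right) = \left(233984 + 599\right) \left(-339414 + 1\right) = 234583 \left(-339413\right) = -79620519779$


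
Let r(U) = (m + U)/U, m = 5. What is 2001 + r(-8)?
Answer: 16011/8 ≈ 2001.4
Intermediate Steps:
r(U) = (5 + U)/U
2001 + r(-8) = 2001 + (5 - 8)/(-8) = 2001 - ⅛*(-3) = 2001 + 3/8 = 16011/8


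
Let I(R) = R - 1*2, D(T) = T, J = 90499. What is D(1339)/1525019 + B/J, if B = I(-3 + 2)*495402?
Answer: -2266371209753/138012694481 ≈ -16.421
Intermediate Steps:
I(R) = -2 + R (I(R) = R - 2 = -2 + R)
B = -1486206 (B = (-2 + (-3 + 2))*495402 = (-2 - 1)*495402 = -3*495402 = -1486206)
D(1339)/1525019 + B/J = 1339/1525019 - 1486206/90499 = -2266371209753/138012694481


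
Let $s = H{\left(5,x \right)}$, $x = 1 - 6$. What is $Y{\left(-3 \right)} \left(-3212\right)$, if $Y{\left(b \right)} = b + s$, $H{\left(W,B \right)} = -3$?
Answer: $19272$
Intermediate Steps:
$x = -5$ ($x = 1 - 6 = -5$)
$s = -3$
$Y{\left(b \right)} = -3 + b$ ($Y{\left(b \right)} = b - 3 = -3 + b$)
$Y{\left(-3 \right)} \left(-3212\right) = \left(-3 - 3\right) \left(-3212\right) = \left(-6\right) \left(-3212\right) = 19272$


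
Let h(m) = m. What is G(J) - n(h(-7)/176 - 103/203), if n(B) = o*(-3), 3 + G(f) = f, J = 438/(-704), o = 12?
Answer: 11397/352 ≈ 32.378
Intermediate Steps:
J = -219/352 (J = 438*(-1/704) = -219/352 ≈ -0.62216)
G(f) = -3 + f
n(B) = -36 (n(B) = 12*(-3) = -36)
G(J) - n(h(-7)/176 - 103/203) = (-3 - 219/352) - 1*(-36) = -1275/352 + 36 = 11397/352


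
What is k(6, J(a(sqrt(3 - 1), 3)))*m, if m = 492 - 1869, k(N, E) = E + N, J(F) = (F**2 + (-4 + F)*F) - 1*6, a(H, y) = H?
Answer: -5508 + 5508*sqrt(2) ≈ 2281.5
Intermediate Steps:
J(F) = -6 + F**2 + F*(-4 + F) (J(F) = (F**2 + F*(-4 + F)) - 6 = -6 + F**2 + F*(-4 + F))
m = -1377
k(6, J(a(sqrt(3 - 1), 3)))*m = ((-6 - 4*sqrt(3 - 1) + 2*(sqrt(3 - 1))**2) + 6)*(-1377) = ((-6 - 4*sqrt(2) + 2*(sqrt(2))**2) + 6)*(-1377) = ((-6 - 4*sqrt(2) + 2*2) + 6)*(-1377) = ((-6 - 4*sqrt(2) + 4) + 6)*(-1377) = ((-2 - 4*sqrt(2)) + 6)*(-1377) = (4 - 4*sqrt(2))*(-1377) = -5508 + 5508*sqrt(2)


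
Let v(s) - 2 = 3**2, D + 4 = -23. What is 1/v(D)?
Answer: 1/11 ≈ 0.090909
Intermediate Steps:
D = -27 (D = -4 - 23 = -27)
v(s) = 11 (v(s) = 2 + 3**2 = 2 + 9 = 11)
1/v(D) = 1/11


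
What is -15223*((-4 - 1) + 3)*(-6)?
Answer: -182676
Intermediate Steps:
-15223*((-4 - 1) + 3)*(-6) = -15223*(-5 + 3)*(-6) = -(-30446)*(-6) = -15223*12 = -182676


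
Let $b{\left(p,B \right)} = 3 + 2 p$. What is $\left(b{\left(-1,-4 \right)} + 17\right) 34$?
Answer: $612$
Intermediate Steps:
$\left(b{\left(-1,-4 \right)} + 17\right) 34 = \left(\left(3 + 2 \left(-1\right)\right) + 17\right) 34 = \left(\left(3 - 2\right) + 17\right) 34 = \left(1 + 17\right) 34 = 18 \cdot 34 = 612$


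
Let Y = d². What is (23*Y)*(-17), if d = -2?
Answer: -1564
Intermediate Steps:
Y = 4 (Y = (-2)² = 4)
(23*Y)*(-17) = (23*4)*(-17) = 92*(-17) = -1564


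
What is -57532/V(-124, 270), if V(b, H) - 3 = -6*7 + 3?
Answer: 14383/9 ≈ 1598.1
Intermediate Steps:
V(b, H) = -36 (V(b, H) = 3 + (-6*7 + 3) = 3 + (-42 + 3) = 3 - 39 = -36)
-57532/V(-124, 270) = -57532/(-36) = -57532*(-1/36) = 14383/9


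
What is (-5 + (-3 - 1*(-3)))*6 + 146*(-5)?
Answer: -760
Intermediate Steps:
(-5 + (-3 - 1*(-3)))*6 + 146*(-5) = (-5 + (-3 + 3))*6 - 730 = (-5 + 0)*6 - 730 = -5*6 - 730 = -30 - 730 = -760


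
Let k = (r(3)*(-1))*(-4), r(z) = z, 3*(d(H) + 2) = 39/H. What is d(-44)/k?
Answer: -101/528 ≈ -0.19129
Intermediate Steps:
d(H) = -2 + 13/H (d(H) = -2 + (39/H)/3 = -2 + 13/H)
k = 12 (k = (3*(-1))*(-4) = -3*(-4) = 12)
d(-44)/k = (-2 + 13/(-44))/12 = (-2 + 13*(-1/44))*(1/12) = (-2 - 13/44)*(1/12) = -101/44*1/12 = -101/528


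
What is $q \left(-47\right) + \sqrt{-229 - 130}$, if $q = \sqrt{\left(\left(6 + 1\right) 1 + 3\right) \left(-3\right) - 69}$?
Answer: $i \left(\sqrt{359} - 141 \sqrt{11}\right) \approx - 448.7 i$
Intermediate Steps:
$q = 3 i \sqrt{11}$ ($q = \sqrt{\left(7 \cdot 1 + 3\right) \left(-3\right) - 69} = \sqrt{\left(7 + 3\right) \left(-3\right) - 69} = \sqrt{10 \left(-3\right) - 69} = \sqrt{-30 - 69} = \sqrt{-99} = 3 i \sqrt{11} \approx 9.9499 i$)
$q \left(-47\right) + \sqrt{-229 - 130} = 3 i \sqrt{11} \left(-47\right) + \sqrt{-229 - 130} = - 141 i \sqrt{11} + \sqrt{-359} = - 141 i \sqrt{11} + i \sqrt{359} = i \sqrt{359} - 141 i \sqrt{11}$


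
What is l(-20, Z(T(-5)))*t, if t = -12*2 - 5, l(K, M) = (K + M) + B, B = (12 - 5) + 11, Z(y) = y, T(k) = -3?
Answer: 145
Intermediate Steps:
B = 18 (B = 7 + 11 = 18)
l(K, M) = 18 + K + M (l(K, M) = (K + M) + 18 = 18 + K + M)
t = -29 (t = -4*6 - 5 = -24 - 5 = -29)
l(-20, Z(T(-5)))*t = (18 - 20 - 3)*(-29) = -5*(-29) = 145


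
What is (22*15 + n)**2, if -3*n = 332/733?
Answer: 526115214244/4835601 ≈ 1.0880e+5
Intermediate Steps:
n = -332/2199 (n = -332/(3*733) = -1/3*332/733 = -332/2199 ≈ -0.15098)
(22*15 + n)**2 = (22*15 - 332/2199)**2 = (330 - 332/2199)**2 = (725338/2199)**2 = 526115214244/4835601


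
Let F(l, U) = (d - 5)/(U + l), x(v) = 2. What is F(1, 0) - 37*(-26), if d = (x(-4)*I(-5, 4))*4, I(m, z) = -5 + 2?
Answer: 933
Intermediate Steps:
I(m, z) = -3
d = -24 (d = (2*(-3))*4 = -6*4 = -24)
F(l, U) = -29/(U + l) (F(l, U) = (-24 - 5)/(U + l) = -29/(U + l))
F(1, 0) - 37*(-26) = -29/(0 + 1) - 37*(-26) = -29/1 + 962 = -29*1 + 962 = -29 + 962 = 933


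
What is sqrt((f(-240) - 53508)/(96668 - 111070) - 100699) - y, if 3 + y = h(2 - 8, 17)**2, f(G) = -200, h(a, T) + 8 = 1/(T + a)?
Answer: -7206/121 + 3*I*sqrt(580165883405)/7201 ≈ -59.554 + 317.33*I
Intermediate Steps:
h(a, T) = -8 + 1/(T + a)
y = 7206/121 (y = -3 + ((1 - 8*17 - 8*(2 - 8))/(17 + (2 - 8)))**2 = -3 + ((1 - 136 - 8*(-6))/(17 - 6))**2 = -3 + ((1 - 136 + 48)/11)**2 = -3 + ((1/11)*(-87))**2 = -3 + (-87/11)**2 = -3 + 7569/121 = 7206/121 ≈ 59.554)
sqrt((f(-240) - 53508)/(96668 - 111070) - 100699) - y = sqrt((-200 - 53508)/(96668 - 111070) - 100699) - 1*7206/121 = sqrt(-53708/(-14402) - 100699) - 7206/121 = sqrt(-53708*(-1/14402) - 100699) - 7206/121 = sqrt(26854/7201 - 100699) - 7206/121 = sqrt(-725106645/7201) - 7206/121 = 3*I*sqrt(580165883405)/7201 - 7206/121 = -7206/121 + 3*I*sqrt(580165883405)/7201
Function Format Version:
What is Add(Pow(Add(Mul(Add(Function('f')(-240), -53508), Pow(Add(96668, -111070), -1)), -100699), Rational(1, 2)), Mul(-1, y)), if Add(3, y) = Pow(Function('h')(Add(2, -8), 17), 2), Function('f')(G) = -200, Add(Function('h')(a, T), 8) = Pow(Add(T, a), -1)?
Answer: Add(Rational(-7206, 121), Mul(Rational(3, 7201), I, Pow(580165883405, Rational(1, 2)))) ≈ Add(-59.554, Mul(317.33, I))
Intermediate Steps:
Function('h')(a, T) = Add(-8, Pow(Add(T, a), -1))
y = Rational(7206, 121) (y = Add(-3, Pow(Mul(Pow(Add(17, Add(2, -8)), -1), Add(1, Mul(-8, 17), Mul(-8, Add(2, -8)))), 2)) = Add(-3, Pow(Mul(Pow(Add(17, -6), -1), Add(1, -136, Mul(-8, -6))), 2)) = Add(-3, Pow(Mul(Pow(11, -1), Add(1, -136, 48)), 2)) = Add(-3, Pow(Mul(Rational(1, 11), -87), 2)) = Add(-3, Pow(Rational(-87, 11), 2)) = Add(-3, Rational(7569, 121)) = Rational(7206, 121) ≈ 59.554)
Add(Pow(Add(Mul(Add(Function('f')(-240), -53508), Pow(Add(96668, -111070), -1)), -100699), Rational(1, 2)), Mul(-1, y)) = Add(Pow(Add(Mul(Add(-200, -53508), Pow(Add(96668, -111070), -1)), -100699), Rational(1, 2)), Mul(-1, Rational(7206, 121))) = Add(Pow(Add(Mul(-53708, Pow(-14402, -1)), -100699), Rational(1, 2)), Rational(-7206, 121)) = Add(Pow(Add(Mul(-53708, Rational(-1, 14402)), -100699), Rational(1, 2)), Rational(-7206, 121)) = Add(Pow(Add(Rational(26854, 7201), -100699), Rational(1, 2)), Rational(-7206, 121)) = Add(Pow(Rational(-725106645, 7201), Rational(1, 2)), Rational(-7206, 121)) = Add(Mul(Rational(3, 7201), I, Pow(580165883405, Rational(1, 2))), Rational(-7206, 121)) = Add(Rational(-7206, 121), Mul(Rational(3, 7201), I, Pow(580165883405, Rational(1, 2))))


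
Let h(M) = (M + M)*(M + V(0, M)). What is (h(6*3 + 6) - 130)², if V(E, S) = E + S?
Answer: 4726276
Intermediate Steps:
h(M) = 4*M² (h(M) = (M + M)*(M + (0 + M)) = (2*M)*(M + M) = (2*M)*(2*M) = 4*M²)
(h(6*3 + 6) - 130)² = (4*(6*3 + 6)² - 130)² = (4*(18 + 6)² - 130)² = (4*24² - 130)² = (4*576 - 130)² = (2304 - 130)² = 2174² = 4726276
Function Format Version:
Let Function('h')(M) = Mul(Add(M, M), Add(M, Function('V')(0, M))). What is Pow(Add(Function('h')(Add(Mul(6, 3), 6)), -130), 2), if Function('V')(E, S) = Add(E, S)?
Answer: 4726276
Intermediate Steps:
Function('h')(M) = Mul(4, Pow(M, 2)) (Function('h')(M) = Mul(Add(M, M), Add(M, Add(0, M))) = Mul(Mul(2, M), Add(M, M)) = Mul(Mul(2, M), Mul(2, M)) = Mul(4, Pow(M, 2)))
Pow(Add(Function('h')(Add(Mul(6, 3), 6)), -130), 2) = Pow(Add(Mul(4, Pow(Add(Mul(6, 3), 6), 2)), -130), 2) = Pow(Add(Mul(4, Pow(Add(18, 6), 2)), -130), 2) = Pow(Add(Mul(4, Pow(24, 2)), -130), 2) = Pow(Add(Mul(4, 576), -130), 2) = Pow(Add(2304, -130), 2) = Pow(2174, 2) = 4726276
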